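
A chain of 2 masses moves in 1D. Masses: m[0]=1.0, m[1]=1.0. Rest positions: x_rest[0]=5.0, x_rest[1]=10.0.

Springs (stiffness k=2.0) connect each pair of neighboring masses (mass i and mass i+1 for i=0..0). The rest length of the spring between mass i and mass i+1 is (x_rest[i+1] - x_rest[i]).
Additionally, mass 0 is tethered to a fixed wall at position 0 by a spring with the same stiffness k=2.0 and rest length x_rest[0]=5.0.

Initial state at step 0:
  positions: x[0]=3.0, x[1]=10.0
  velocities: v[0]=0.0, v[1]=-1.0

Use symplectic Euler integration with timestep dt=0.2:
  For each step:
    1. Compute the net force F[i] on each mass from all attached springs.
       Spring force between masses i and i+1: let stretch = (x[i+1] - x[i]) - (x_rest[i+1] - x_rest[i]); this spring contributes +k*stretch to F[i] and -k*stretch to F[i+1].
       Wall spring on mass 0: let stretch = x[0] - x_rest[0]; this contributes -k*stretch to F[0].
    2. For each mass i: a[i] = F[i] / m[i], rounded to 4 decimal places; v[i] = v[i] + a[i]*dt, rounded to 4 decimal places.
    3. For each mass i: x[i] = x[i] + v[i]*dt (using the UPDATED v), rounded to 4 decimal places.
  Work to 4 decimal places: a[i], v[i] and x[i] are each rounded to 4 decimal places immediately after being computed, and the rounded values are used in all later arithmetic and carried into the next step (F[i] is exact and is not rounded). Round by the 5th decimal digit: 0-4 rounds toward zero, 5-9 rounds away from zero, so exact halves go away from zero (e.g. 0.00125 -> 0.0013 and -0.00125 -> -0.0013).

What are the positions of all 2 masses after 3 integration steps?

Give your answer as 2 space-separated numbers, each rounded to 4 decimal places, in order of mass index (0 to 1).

Step 0: x=[3.0000 10.0000] v=[0.0000 -1.0000]
Step 1: x=[3.3200 9.6400] v=[1.6000 -1.8000]
Step 2: x=[3.8800 9.1744] v=[2.8000 -2.3280]
Step 3: x=[4.5532 8.6852] v=[3.3658 -2.4458]

Answer: 4.5532 8.6852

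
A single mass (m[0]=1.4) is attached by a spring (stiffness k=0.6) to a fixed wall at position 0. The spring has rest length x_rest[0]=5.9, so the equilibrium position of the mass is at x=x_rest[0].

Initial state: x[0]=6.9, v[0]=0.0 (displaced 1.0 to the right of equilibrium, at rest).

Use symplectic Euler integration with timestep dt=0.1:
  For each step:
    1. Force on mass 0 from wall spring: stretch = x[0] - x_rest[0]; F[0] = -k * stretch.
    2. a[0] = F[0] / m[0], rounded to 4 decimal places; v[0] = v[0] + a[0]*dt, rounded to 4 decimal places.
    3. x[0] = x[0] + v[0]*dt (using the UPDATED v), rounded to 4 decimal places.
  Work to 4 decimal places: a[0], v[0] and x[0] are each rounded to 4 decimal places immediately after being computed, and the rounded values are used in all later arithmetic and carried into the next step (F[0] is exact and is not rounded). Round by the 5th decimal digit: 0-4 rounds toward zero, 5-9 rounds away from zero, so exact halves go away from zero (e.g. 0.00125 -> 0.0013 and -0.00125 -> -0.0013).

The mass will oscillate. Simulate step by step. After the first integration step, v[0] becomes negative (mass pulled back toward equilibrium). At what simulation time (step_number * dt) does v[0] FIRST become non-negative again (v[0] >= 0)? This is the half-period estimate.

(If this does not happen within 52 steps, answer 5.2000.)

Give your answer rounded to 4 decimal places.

Step 0: x=[6.9000] v=[0.0000]
Step 1: x=[6.8957] v=[-0.0429]
Step 2: x=[6.8871] v=[-0.0856]
Step 3: x=[6.8743] v=[-0.1279]
Step 4: x=[6.8573] v=[-0.1697]
Step 5: x=[6.8362] v=[-0.2107]
Step 6: x=[6.8111] v=[-0.2508]
Step 7: x=[6.7821] v=[-0.2899]
Step 8: x=[6.7493] v=[-0.3277]
Step 9: x=[6.7129] v=[-0.3641]
Step 10: x=[6.6730] v=[-0.3989]
Step 11: x=[6.6298] v=[-0.4320]
Step 12: x=[6.5835] v=[-0.4633]
Step 13: x=[6.5342] v=[-0.4926]
Step 14: x=[6.4822] v=[-0.5198]
Step 15: x=[6.4277] v=[-0.5448]
Step 16: x=[6.3710] v=[-0.5674]
Step 17: x=[6.3122] v=[-0.5876]
Step 18: x=[6.2517] v=[-0.6053]
Step 19: x=[6.1897] v=[-0.6204]
Step 20: x=[6.1264] v=[-0.6328]
Step 21: x=[6.0622] v=[-0.6425]
Step 22: x=[5.9973] v=[-0.6495]
Step 23: x=[5.9319] v=[-0.6537]
Step 24: x=[5.8664] v=[-0.6551]
Step 25: x=[5.8010] v=[-0.6537]
Step 26: x=[5.7361] v=[-0.6495]
Step 27: x=[5.6719] v=[-0.6425]
Step 28: x=[5.6086] v=[-0.6327]
Step 29: x=[5.5466] v=[-0.6202]
Step 30: x=[5.4861] v=[-0.6051]
Step 31: x=[5.4274] v=[-0.5874]
Step 32: x=[5.3707] v=[-0.5672]
Step 33: x=[5.3163] v=[-0.5445]
Step 34: x=[5.2644] v=[-0.5195]
Step 35: x=[5.2152] v=[-0.4923]
Step 36: x=[5.1689] v=[-0.4630]
Step 37: x=[5.1257] v=[-0.4317]
Step 38: x=[5.0859] v=[-0.3985]
Step 39: x=[5.0495] v=[-0.3636]
Step 40: x=[5.0168] v=[-0.3272]
Step 41: x=[4.9879] v=[-0.2894]
Step 42: x=[4.9629] v=[-0.2503]
Step 43: x=[4.9419] v=[-0.2101]
Step 44: x=[4.9250] v=[-0.1690]
Step 45: x=[4.9123] v=[-0.1272]
Step 46: x=[4.9038] v=[-0.0849]
Step 47: x=[4.8996] v=[-0.0422]
Step 48: x=[4.8997] v=[0.0007]
First v>=0 after going negative at step 48, time=4.8000

Answer: 4.8000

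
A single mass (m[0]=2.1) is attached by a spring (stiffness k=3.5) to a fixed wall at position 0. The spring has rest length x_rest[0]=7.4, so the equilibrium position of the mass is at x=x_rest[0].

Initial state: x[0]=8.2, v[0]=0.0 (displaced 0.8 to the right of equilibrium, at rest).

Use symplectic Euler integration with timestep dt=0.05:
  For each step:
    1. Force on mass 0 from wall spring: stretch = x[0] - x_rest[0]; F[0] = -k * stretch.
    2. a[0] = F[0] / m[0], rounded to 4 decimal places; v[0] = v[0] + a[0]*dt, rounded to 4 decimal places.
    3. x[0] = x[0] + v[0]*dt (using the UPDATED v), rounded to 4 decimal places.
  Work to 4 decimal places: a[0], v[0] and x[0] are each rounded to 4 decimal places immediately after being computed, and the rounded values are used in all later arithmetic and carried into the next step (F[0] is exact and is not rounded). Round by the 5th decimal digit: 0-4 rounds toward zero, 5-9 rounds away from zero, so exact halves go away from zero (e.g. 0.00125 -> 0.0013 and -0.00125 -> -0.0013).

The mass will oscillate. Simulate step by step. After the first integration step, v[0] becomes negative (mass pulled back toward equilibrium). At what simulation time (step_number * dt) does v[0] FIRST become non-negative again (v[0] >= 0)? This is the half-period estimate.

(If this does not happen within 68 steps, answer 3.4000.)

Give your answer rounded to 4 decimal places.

Answer: 2.4500

Derivation:
Step 0: x=[8.2000] v=[0.0000]
Step 1: x=[8.1967] v=[-0.0667]
Step 2: x=[8.1900] v=[-0.1331]
Step 3: x=[8.1801] v=[-0.1989]
Step 4: x=[8.1669] v=[-0.2639]
Step 5: x=[8.1505] v=[-0.3278]
Step 6: x=[8.1310] v=[-0.3903]
Step 7: x=[8.1084] v=[-0.4512]
Step 8: x=[8.0829] v=[-0.5102]
Step 9: x=[8.0545] v=[-0.5671]
Step 10: x=[8.0234] v=[-0.6216]
Step 11: x=[7.9897] v=[-0.6736]
Step 12: x=[7.9536] v=[-0.7227]
Step 13: x=[7.9152] v=[-0.7688]
Step 14: x=[7.8746] v=[-0.8117]
Step 15: x=[7.8320] v=[-0.8513]
Step 16: x=[7.7876] v=[-0.8873]
Step 17: x=[7.7416] v=[-0.9196]
Step 18: x=[7.6942] v=[-0.9481]
Step 19: x=[7.6456] v=[-0.9726]
Step 20: x=[7.5959] v=[-0.9931]
Step 21: x=[7.5454] v=[-1.0094]
Step 22: x=[7.4943] v=[-1.0215]
Step 23: x=[7.4428] v=[-1.0294]
Step 24: x=[7.3912] v=[-1.0330]
Step 25: x=[7.3396] v=[-1.0323]
Step 26: x=[7.2882] v=[-1.0273]
Step 27: x=[7.2373] v=[-1.0180]
Step 28: x=[7.1871] v=[-1.0044]
Step 29: x=[7.1378] v=[-0.9867]
Step 30: x=[7.0896] v=[-0.9649]
Step 31: x=[7.0427] v=[-0.9390]
Step 32: x=[6.9972] v=[-0.9092]
Step 33: x=[6.9534] v=[-0.8756]
Step 34: x=[6.9115] v=[-0.8384]
Step 35: x=[6.8716] v=[-0.7977]
Step 36: x=[6.8339] v=[-0.7537]
Step 37: x=[6.7986] v=[-0.7065]
Step 38: x=[6.7658] v=[-0.6564]
Step 39: x=[6.7356] v=[-0.6036]
Step 40: x=[6.7082] v=[-0.5482]
Step 41: x=[6.6837] v=[-0.4906]
Step 42: x=[6.6622] v=[-0.4309]
Step 43: x=[6.6437] v=[-0.3694]
Step 44: x=[6.6284] v=[-0.3064]
Step 45: x=[6.6163] v=[-0.2421]
Step 46: x=[6.6075] v=[-0.1768]
Step 47: x=[6.6020] v=[-0.1108]
Step 48: x=[6.5998] v=[-0.0443]
Step 49: x=[6.6009] v=[0.0224]
First v>=0 after going negative at step 49, time=2.4500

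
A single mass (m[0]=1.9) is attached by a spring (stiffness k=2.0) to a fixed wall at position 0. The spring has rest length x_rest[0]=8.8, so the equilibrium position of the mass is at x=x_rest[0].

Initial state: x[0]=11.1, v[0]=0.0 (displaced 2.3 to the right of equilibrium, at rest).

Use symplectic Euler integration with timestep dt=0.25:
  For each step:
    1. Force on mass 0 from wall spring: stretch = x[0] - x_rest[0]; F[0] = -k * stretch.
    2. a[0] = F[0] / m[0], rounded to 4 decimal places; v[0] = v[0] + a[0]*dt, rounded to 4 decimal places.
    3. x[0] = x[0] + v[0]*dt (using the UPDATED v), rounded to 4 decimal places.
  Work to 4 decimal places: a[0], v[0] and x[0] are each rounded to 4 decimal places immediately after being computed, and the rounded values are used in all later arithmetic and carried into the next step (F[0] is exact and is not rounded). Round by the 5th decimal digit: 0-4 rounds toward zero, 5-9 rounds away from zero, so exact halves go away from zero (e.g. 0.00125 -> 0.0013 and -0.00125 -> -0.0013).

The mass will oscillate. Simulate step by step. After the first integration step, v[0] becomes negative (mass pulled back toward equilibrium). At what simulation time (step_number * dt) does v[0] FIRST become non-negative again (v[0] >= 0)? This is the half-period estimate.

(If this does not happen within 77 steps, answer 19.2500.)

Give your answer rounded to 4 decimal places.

Answer: 3.2500

Derivation:
Step 0: x=[11.1000] v=[0.0000]
Step 1: x=[10.9487] v=[-0.6053]
Step 2: x=[10.6560] v=[-1.1708]
Step 3: x=[10.2412] v=[-1.6592]
Step 4: x=[9.7316] v=[-2.0385]
Step 5: x=[9.1607] v=[-2.2837]
Step 6: x=[8.5661] v=[-2.3786]
Step 7: x=[7.9868] v=[-2.3171]
Step 8: x=[7.4610] v=[-2.1031]
Step 9: x=[7.0233] v=[-1.7507]
Step 10: x=[6.7025] v=[-1.2832]
Step 11: x=[6.5197] v=[-0.7312]
Step 12: x=[6.4869] v=[-0.1311]
Step 13: x=[6.6063] v=[0.4776]
First v>=0 after going negative at step 13, time=3.2500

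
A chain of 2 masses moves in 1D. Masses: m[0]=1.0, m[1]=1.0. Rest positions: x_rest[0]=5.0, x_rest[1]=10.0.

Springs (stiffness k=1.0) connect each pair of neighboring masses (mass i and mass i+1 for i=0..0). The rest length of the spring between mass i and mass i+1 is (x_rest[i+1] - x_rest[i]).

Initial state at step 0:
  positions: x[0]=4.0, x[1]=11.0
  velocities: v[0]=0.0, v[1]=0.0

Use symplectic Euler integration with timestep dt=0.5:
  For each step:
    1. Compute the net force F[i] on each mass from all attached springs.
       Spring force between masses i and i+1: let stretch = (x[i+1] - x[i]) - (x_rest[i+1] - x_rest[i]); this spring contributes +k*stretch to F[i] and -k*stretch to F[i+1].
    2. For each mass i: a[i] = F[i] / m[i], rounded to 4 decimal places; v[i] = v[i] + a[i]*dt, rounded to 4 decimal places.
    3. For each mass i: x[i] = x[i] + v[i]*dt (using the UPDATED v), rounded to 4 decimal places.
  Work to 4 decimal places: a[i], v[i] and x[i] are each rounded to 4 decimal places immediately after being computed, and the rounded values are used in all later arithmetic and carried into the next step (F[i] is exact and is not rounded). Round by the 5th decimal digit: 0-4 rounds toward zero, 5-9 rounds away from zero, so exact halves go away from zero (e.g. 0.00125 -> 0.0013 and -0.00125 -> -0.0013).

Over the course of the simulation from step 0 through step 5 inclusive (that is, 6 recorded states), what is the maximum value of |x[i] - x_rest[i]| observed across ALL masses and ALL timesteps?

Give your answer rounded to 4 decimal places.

Answer: 1.0625

Derivation:
Step 0: x=[4.0000 11.0000] v=[0.0000 0.0000]
Step 1: x=[4.5000 10.5000] v=[1.0000 -1.0000]
Step 2: x=[5.2500 9.7500] v=[1.5000 -1.5000]
Step 3: x=[5.8750 9.1250] v=[1.2500 -1.2500]
Step 4: x=[6.0625 8.9375] v=[0.3750 -0.3750]
Step 5: x=[5.7188 9.2813] v=[-0.6875 0.6875]
Max displacement = 1.0625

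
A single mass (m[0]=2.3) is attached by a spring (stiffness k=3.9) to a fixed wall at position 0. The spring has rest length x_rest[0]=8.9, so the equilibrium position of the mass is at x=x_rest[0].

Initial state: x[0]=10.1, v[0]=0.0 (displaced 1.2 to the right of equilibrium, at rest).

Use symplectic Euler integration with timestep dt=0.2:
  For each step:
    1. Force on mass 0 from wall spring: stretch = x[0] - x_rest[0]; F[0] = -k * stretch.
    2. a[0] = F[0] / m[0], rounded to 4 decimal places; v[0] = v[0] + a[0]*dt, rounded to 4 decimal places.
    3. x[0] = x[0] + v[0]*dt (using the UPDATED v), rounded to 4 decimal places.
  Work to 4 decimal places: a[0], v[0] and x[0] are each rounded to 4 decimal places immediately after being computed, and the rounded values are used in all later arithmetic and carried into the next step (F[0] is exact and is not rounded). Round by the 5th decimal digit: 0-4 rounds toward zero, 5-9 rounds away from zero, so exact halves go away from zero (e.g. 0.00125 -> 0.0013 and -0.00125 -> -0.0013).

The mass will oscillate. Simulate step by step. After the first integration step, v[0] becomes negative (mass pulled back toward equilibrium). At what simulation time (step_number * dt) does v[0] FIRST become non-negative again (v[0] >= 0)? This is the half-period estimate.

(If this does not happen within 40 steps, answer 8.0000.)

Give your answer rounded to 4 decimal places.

Step 0: x=[10.1000] v=[0.0000]
Step 1: x=[10.0186] v=[-0.4070]
Step 2: x=[9.8613] v=[-0.7864]
Step 3: x=[9.6388] v=[-1.1124]
Step 4: x=[9.3662] v=[-1.3629]
Step 5: x=[9.0620] v=[-1.5210]
Step 6: x=[8.7468] v=[-1.5759]
Step 7: x=[8.4420] v=[-1.5239]
Step 8: x=[8.1683] v=[-1.3686]
Step 9: x=[7.9442] v=[-1.1205]
Step 10: x=[7.7849] v=[-0.7964]
Step 11: x=[7.7013] v=[-0.4182]
Step 12: x=[7.6990] v=[-0.0117]
Step 13: x=[7.7781] v=[0.3956]
First v>=0 after going negative at step 13, time=2.6000

Answer: 2.6000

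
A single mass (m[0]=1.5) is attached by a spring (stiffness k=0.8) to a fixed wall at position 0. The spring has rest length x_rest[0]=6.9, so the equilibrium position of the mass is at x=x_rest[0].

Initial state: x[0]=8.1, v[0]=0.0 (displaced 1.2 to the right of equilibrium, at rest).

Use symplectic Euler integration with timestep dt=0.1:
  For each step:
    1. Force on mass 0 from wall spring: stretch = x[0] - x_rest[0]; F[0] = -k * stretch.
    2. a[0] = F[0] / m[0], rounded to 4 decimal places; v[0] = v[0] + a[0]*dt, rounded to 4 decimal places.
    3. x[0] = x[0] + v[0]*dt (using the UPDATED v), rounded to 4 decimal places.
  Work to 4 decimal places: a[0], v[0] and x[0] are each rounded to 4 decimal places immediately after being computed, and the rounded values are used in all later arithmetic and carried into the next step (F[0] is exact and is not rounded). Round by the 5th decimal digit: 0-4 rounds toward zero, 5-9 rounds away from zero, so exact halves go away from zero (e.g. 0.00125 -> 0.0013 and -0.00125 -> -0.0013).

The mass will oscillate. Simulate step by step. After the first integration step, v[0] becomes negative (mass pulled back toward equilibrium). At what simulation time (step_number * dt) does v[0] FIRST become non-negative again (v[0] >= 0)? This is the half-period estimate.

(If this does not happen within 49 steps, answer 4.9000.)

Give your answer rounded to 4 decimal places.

Step 0: x=[8.1000] v=[0.0000]
Step 1: x=[8.0936] v=[-0.0640]
Step 2: x=[8.0808] v=[-0.1277]
Step 3: x=[8.0617] v=[-0.1907]
Step 4: x=[8.0364] v=[-0.2527]
Step 5: x=[8.0051] v=[-0.3133]
Step 6: x=[7.9679] v=[-0.3722]
Step 7: x=[7.9250] v=[-0.4292]
Step 8: x=[7.8766] v=[-0.4839]
Step 9: x=[7.8230] v=[-0.5360]
Step 10: x=[7.7645] v=[-0.5852]
Step 11: x=[7.7014] v=[-0.6313]
Step 12: x=[7.6340] v=[-0.6740]
Step 13: x=[7.5627] v=[-0.7132]
Step 14: x=[7.4879] v=[-0.7485]
Step 15: x=[7.4099] v=[-0.7799]
Step 16: x=[7.3292] v=[-0.8071]
Step 17: x=[7.2462] v=[-0.8300]
Step 18: x=[7.1614] v=[-0.8485]
Step 19: x=[7.0752] v=[-0.8624]
Step 20: x=[6.9880] v=[-0.8717]
Step 21: x=[6.9004] v=[-0.8764]
Step 22: x=[6.8128] v=[-0.8764]
Step 23: x=[6.7256] v=[-0.8718]
Step 24: x=[6.6394] v=[-0.8625]
Step 25: x=[6.5545] v=[-0.8486]
Step 26: x=[6.4715] v=[-0.8302]
Step 27: x=[6.3908] v=[-0.8074]
Step 28: x=[6.3128] v=[-0.7802]
Step 29: x=[6.2379] v=[-0.7489]
Step 30: x=[6.1665] v=[-0.7136]
Step 31: x=[6.0991] v=[-0.6745]
Step 32: x=[6.0359] v=[-0.6318]
Step 33: x=[5.9773] v=[-0.5857]
Step 34: x=[5.9237] v=[-0.5365]
Step 35: x=[5.8753] v=[-0.4844]
Step 36: x=[5.8323] v=[-0.4298]
Step 37: x=[5.7950] v=[-0.3729]
Step 38: x=[5.7636] v=[-0.3140]
Step 39: x=[5.7383] v=[-0.2534]
Step 40: x=[5.7192] v=[-0.1914]
Step 41: x=[5.7064] v=[-0.1284]
Step 42: x=[5.6999] v=[-0.0647]
Step 43: x=[5.6998] v=[-0.0007]
Step 44: x=[5.7061] v=[0.0633]
First v>=0 after going negative at step 44, time=4.4000

Answer: 4.4000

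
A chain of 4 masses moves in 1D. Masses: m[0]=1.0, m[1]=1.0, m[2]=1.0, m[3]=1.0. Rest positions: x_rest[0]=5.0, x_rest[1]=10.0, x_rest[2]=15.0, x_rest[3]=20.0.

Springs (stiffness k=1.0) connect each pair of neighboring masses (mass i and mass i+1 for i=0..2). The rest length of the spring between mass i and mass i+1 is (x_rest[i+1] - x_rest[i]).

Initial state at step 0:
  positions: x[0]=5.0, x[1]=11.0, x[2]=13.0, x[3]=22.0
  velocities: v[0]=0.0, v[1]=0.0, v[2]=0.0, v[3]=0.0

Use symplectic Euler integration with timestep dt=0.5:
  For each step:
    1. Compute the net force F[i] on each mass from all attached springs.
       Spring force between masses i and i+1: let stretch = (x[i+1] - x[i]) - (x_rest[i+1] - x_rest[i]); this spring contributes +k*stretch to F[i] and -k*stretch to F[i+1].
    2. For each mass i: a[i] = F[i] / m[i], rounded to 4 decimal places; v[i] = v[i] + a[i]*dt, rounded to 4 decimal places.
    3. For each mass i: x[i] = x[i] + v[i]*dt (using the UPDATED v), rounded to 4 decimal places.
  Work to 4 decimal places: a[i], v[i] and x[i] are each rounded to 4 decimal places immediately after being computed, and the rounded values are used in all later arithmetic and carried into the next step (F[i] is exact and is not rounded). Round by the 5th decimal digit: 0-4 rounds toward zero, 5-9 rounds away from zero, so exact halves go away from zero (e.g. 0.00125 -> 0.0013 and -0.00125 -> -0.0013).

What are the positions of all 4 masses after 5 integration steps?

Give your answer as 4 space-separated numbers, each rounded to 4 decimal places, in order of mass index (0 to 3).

Step 0: x=[5.0000 11.0000 13.0000 22.0000] v=[0.0000 0.0000 0.0000 0.0000]
Step 1: x=[5.2500 10.0000 14.7500 21.0000] v=[0.5000 -2.0000 3.5000 -2.0000]
Step 2: x=[5.4375 9.0000 16.8750 19.6875] v=[0.3750 -2.0000 4.2500 -2.6250]
Step 3: x=[5.2656 9.0782 17.7344 18.9219] v=[-0.3438 0.1563 1.7188 -1.5313]
Step 4: x=[4.7969 10.3673 16.7266 19.1094] v=[-0.9375 2.5781 -2.0156 0.3750]
Step 5: x=[4.4708 11.8536 14.7247 19.9512] v=[-0.6523 2.9726 -4.0039 1.6836]

Answer: 4.4708 11.8536 14.7247 19.9512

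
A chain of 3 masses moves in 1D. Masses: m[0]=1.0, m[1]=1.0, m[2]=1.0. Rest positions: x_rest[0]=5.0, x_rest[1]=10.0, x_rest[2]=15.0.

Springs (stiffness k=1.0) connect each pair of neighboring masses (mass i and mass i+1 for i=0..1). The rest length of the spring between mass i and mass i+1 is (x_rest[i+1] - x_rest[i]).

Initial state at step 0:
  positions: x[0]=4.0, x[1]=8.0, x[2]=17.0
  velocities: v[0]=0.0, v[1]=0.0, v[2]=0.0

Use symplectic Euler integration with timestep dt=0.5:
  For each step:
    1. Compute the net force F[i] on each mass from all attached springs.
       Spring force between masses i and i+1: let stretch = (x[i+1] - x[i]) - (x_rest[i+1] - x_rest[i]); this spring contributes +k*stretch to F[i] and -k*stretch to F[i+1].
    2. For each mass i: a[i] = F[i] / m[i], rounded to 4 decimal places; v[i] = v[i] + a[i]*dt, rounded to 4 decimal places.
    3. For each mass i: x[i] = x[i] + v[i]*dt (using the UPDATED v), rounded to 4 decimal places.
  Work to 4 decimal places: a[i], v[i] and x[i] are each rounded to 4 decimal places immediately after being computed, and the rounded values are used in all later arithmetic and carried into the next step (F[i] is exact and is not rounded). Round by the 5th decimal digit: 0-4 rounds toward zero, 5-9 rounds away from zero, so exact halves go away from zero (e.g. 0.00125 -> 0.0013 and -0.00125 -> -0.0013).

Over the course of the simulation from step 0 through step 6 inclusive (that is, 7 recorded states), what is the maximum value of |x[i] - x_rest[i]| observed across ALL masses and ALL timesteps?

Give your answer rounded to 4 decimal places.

Step 0: x=[4.0000 8.0000 17.0000] v=[0.0000 0.0000 0.0000]
Step 1: x=[3.7500 9.2500 16.0000] v=[-0.5000 2.5000 -2.0000]
Step 2: x=[3.6250 10.8125 14.5625] v=[-0.2500 3.1250 -2.8750]
Step 3: x=[4.0469 11.5157 13.4375] v=[0.8438 1.4063 -2.2500]
Step 4: x=[5.0860 10.8321 13.0821] v=[2.0782 -1.3672 -0.7109]
Step 5: x=[6.3117 9.2745 13.4142] v=[2.4513 -3.1153 0.6641]
Step 6: x=[7.0281 8.0111 13.9614] v=[1.4327 -2.5269 1.0943]
Max displacement = 2.0281

Answer: 2.0281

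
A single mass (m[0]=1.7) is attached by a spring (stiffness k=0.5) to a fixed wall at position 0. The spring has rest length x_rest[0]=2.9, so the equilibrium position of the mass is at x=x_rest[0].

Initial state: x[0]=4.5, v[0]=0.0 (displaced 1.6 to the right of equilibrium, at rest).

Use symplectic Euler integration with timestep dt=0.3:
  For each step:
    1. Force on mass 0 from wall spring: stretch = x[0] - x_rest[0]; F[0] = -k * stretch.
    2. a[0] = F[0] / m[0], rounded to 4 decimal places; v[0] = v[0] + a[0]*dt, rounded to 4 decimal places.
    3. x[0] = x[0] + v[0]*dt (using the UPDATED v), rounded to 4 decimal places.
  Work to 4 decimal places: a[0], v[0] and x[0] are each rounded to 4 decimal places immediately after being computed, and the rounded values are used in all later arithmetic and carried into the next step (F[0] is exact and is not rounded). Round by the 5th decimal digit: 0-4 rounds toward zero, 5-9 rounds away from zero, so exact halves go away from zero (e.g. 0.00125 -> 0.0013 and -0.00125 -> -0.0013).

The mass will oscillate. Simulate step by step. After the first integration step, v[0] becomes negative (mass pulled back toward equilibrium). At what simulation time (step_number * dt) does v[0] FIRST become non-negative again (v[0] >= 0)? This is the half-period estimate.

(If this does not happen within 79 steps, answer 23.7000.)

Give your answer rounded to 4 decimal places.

Answer: 6.0000

Derivation:
Step 0: x=[4.5000] v=[0.0000]
Step 1: x=[4.4576] v=[-0.1412]
Step 2: x=[4.3740] v=[-0.2786]
Step 3: x=[4.2514] v=[-0.4087]
Step 4: x=[4.0930] v=[-0.5280]
Step 5: x=[3.9030] v=[-0.6333]
Step 6: x=[3.6865] v=[-0.7218]
Step 7: x=[3.4491] v=[-0.7912]
Step 8: x=[3.1972] v=[-0.8397]
Step 9: x=[2.9374] v=[-0.8659]
Step 10: x=[2.6766] v=[-0.8692]
Step 11: x=[2.4218] v=[-0.8495]
Step 12: x=[2.1796] v=[-0.8073]
Step 13: x=[1.9565] v=[-0.7437]
Step 14: x=[1.7584] v=[-0.6605]
Step 15: x=[1.5905] v=[-0.5598]
Step 16: x=[1.4572] v=[-0.4443]
Step 17: x=[1.3621] v=[-0.3170]
Step 18: x=[1.3077] v=[-0.1813]
Step 19: x=[1.2955] v=[-0.0408]
Step 20: x=[1.3257] v=[0.1008]
First v>=0 after going negative at step 20, time=6.0000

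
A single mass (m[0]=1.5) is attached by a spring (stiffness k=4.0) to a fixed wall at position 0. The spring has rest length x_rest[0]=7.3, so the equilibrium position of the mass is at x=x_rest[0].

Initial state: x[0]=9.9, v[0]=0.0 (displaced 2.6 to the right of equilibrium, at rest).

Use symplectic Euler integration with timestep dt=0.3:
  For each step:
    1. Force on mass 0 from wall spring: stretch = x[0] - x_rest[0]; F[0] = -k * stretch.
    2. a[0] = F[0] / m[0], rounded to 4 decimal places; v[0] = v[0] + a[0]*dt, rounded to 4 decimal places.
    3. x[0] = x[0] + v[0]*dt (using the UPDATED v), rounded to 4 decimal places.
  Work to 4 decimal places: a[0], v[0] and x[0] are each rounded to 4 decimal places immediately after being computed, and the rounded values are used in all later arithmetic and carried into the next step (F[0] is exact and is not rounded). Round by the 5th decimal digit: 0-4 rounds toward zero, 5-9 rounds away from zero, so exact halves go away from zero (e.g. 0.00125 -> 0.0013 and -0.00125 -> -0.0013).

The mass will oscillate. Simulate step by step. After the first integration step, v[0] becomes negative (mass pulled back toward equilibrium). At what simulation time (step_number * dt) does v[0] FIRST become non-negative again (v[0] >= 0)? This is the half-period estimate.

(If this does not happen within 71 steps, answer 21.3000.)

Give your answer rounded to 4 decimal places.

Answer: 2.1000

Derivation:
Step 0: x=[9.9000] v=[0.0000]
Step 1: x=[9.2760] v=[-2.0800]
Step 2: x=[8.1778] v=[-3.6608]
Step 3: x=[6.8689] v=[-4.3630]
Step 4: x=[5.6635] v=[-4.0181]
Step 5: x=[4.8508] v=[-2.7089]
Step 6: x=[4.6260] v=[-0.7495]
Step 7: x=[5.0429] v=[1.3897]
First v>=0 after going negative at step 7, time=2.1000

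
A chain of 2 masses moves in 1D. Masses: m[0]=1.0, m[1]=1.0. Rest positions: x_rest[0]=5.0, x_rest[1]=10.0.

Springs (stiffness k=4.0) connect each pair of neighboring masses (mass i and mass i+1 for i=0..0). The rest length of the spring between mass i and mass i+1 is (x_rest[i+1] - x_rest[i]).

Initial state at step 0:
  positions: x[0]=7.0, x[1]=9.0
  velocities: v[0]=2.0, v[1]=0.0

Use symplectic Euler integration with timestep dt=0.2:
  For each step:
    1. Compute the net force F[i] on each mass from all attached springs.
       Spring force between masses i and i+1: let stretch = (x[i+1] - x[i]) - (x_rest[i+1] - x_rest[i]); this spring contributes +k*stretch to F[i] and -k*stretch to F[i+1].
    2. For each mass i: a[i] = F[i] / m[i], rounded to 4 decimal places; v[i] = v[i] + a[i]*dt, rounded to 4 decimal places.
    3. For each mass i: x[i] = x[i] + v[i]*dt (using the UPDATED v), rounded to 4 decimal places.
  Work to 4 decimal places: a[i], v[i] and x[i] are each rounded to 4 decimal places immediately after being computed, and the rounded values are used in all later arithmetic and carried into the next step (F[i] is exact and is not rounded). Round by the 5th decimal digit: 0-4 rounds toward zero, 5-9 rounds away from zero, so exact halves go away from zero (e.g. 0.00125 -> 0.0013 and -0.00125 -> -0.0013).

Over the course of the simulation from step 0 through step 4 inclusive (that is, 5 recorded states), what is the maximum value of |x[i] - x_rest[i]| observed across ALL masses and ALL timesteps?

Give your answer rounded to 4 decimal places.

Answer: 2.3480

Derivation:
Step 0: x=[7.0000 9.0000] v=[2.0000 0.0000]
Step 1: x=[6.9200 9.4800] v=[-0.4000 2.4000]
Step 2: x=[6.4496 10.3504] v=[-2.3520 4.3520]
Step 3: x=[5.8033 11.3967] v=[-3.2314 5.2314]
Step 4: x=[5.2520 12.3480] v=[-2.7567 4.7567]
Max displacement = 2.3480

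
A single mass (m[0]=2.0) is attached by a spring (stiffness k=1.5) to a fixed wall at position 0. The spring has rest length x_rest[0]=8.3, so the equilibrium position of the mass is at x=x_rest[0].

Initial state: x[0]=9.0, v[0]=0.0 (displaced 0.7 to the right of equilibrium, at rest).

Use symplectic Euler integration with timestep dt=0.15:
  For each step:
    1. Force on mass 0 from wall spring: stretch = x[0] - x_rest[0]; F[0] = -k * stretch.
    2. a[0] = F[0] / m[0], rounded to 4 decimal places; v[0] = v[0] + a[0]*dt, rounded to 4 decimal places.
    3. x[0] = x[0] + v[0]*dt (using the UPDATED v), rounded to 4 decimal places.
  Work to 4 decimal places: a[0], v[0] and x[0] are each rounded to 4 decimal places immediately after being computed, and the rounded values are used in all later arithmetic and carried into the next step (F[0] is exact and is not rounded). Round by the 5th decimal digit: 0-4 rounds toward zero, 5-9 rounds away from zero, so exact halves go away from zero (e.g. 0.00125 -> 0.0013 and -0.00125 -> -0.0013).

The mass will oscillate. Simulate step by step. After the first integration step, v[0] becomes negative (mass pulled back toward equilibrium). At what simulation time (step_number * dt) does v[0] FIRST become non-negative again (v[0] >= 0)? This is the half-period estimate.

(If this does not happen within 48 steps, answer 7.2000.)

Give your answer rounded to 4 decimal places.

Answer: 3.7500

Derivation:
Step 0: x=[9.0000] v=[0.0000]
Step 1: x=[8.9882] v=[-0.0788]
Step 2: x=[8.9648] v=[-0.1562]
Step 3: x=[8.9302] v=[-0.2310]
Step 4: x=[8.8849] v=[-0.3019]
Step 5: x=[8.8297] v=[-0.3677]
Step 6: x=[8.7656] v=[-0.4273]
Step 7: x=[8.6936] v=[-0.4797]
Step 8: x=[8.6150] v=[-0.5240]
Step 9: x=[8.5311] v=[-0.5594]
Step 10: x=[8.4433] v=[-0.5854]
Step 11: x=[8.3531] v=[-0.6015]
Step 12: x=[8.2620] v=[-0.6075]
Step 13: x=[8.1715] v=[-0.6032]
Step 14: x=[8.0832] v=[-0.5887]
Step 15: x=[7.9986] v=[-0.5643]
Step 16: x=[7.9190] v=[-0.5304]
Step 17: x=[7.8459] v=[-0.4875]
Step 18: x=[7.7804] v=[-0.4364]
Step 19: x=[7.7237] v=[-0.3779]
Step 20: x=[7.6767] v=[-0.3131]
Step 21: x=[7.6403] v=[-0.2430]
Step 22: x=[7.6150] v=[-0.1688]
Step 23: x=[7.6012] v=[-0.0917]
Step 24: x=[7.5992] v=[-0.0131]
Step 25: x=[7.6091] v=[0.0657]
First v>=0 after going negative at step 25, time=3.7500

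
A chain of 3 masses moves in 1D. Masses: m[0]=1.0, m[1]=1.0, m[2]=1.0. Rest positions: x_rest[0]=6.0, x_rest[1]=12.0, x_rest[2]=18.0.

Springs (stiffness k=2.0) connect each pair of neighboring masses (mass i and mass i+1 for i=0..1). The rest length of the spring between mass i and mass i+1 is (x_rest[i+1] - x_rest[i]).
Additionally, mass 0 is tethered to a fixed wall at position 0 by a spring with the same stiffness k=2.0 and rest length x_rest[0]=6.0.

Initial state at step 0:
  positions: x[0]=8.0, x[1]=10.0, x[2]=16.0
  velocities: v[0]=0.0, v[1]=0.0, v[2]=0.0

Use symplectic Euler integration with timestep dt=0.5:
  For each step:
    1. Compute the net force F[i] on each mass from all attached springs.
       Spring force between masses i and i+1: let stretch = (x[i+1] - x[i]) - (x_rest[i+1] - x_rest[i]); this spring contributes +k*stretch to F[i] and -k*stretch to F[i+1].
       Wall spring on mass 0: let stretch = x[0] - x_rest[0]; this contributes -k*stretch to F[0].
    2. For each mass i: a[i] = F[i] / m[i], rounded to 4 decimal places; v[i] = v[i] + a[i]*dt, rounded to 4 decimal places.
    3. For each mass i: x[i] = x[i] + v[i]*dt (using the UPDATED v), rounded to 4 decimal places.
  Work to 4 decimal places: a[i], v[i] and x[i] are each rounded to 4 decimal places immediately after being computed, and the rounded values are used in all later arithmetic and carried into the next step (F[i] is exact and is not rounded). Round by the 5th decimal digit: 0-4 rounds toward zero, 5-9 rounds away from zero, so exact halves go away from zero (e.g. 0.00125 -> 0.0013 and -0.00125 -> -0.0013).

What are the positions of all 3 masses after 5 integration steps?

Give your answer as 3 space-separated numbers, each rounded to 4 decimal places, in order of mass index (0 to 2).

Answer: 7.0000 11.9375 18.0625

Derivation:
Step 0: x=[8.0000 10.0000 16.0000] v=[0.0000 0.0000 0.0000]
Step 1: x=[5.0000 12.0000 16.0000] v=[-6.0000 4.0000 0.0000]
Step 2: x=[3.0000 12.5000 17.0000] v=[-4.0000 1.0000 2.0000]
Step 3: x=[4.2500 10.5000 18.7500] v=[2.5000 -4.0000 3.5000]
Step 4: x=[6.5000 9.5000 19.3750] v=[4.5000 -2.0000 1.2500]
Step 5: x=[7.0000 11.9375 18.0625] v=[1.0000 4.8750 -2.6250]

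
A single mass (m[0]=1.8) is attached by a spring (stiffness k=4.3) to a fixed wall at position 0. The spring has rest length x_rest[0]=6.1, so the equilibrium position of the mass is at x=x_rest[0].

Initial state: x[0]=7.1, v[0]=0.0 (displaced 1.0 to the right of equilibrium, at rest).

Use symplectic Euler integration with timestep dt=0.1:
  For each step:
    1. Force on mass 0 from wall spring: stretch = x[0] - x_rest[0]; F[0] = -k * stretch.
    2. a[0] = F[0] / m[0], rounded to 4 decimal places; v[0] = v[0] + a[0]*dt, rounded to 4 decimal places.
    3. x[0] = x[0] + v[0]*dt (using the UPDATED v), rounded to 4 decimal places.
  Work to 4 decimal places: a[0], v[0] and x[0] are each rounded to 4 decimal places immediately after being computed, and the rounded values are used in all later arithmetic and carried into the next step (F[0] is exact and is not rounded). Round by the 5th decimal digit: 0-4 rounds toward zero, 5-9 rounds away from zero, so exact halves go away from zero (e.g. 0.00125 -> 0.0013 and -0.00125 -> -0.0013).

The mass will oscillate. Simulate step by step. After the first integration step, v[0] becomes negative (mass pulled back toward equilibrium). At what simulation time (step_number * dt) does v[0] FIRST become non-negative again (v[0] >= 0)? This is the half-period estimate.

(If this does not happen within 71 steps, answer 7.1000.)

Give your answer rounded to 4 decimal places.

Answer: 2.1000

Derivation:
Step 0: x=[7.1000] v=[0.0000]
Step 1: x=[7.0761] v=[-0.2389]
Step 2: x=[7.0289] v=[-0.4721]
Step 3: x=[6.9595] v=[-0.6940]
Step 4: x=[6.8696] v=[-0.8993]
Step 5: x=[6.7613] v=[-1.0832]
Step 6: x=[6.6372] v=[-1.2412]
Step 7: x=[6.5003] v=[-1.3695]
Step 8: x=[6.3538] v=[-1.4651]
Step 9: x=[6.2012] v=[-1.5257]
Step 10: x=[6.0462] v=[-1.5499]
Step 11: x=[5.8925] v=[-1.5371]
Step 12: x=[5.7438] v=[-1.4875]
Step 13: x=[5.6036] v=[-1.4024]
Step 14: x=[5.4752] v=[-1.2838]
Step 15: x=[5.3618] v=[-1.1345]
Step 16: x=[5.2660] v=[-0.9582]
Step 17: x=[5.1901] v=[-0.7590]
Step 18: x=[5.1359] v=[-0.5416]
Step 19: x=[5.1048] v=[-0.3113]
Step 20: x=[5.0974] v=[-0.0736]
Step 21: x=[5.1140] v=[0.1659]
First v>=0 after going negative at step 21, time=2.1000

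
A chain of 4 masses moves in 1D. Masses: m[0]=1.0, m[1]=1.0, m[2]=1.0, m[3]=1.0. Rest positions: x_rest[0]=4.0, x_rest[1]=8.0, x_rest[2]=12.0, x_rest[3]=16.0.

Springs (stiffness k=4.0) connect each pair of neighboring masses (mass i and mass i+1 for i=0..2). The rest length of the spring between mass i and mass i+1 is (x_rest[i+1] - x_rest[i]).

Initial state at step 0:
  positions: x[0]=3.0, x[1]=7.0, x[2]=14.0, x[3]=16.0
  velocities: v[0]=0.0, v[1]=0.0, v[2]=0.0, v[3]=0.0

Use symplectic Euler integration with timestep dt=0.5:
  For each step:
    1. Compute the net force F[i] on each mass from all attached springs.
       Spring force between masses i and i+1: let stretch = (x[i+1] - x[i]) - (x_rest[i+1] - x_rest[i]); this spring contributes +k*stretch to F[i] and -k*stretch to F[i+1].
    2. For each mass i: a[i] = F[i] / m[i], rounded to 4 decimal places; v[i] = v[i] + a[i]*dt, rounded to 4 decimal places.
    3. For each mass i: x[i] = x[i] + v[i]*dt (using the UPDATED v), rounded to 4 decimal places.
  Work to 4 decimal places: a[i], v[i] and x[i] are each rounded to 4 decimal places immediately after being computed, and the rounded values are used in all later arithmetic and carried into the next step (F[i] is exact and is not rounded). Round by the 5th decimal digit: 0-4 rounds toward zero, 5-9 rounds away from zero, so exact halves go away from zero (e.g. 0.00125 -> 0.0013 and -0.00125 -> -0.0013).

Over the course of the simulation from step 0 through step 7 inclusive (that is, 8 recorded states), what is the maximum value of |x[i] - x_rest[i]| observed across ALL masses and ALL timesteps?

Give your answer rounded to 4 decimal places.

Answer: 3.0000

Derivation:
Step 0: x=[3.0000 7.0000 14.0000 16.0000] v=[0.0000 0.0000 0.0000 0.0000]
Step 1: x=[3.0000 10.0000 9.0000 18.0000] v=[0.0000 6.0000 -10.0000 4.0000]
Step 2: x=[6.0000 5.0000 14.0000 15.0000] v=[6.0000 -10.0000 10.0000 -6.0000]
Step 3: x=[4.0000 10.0000 11.0000 15.0000] v=[-4.0000 10.0000 -6.0000 0.0000]
Step 4: x=[4.0000 10.0000 11.0000 15.0000] v=[0.0000 0.0000 0.0000 0.0000]
Step 5: x=[6.0000 5.0000 14.0000 15.0000] v=[4.0000 -10.0000 6.0000 0.0000]
Step 6: x=[3.0000 10.0000 9.0000 18.0000] v=[-6.0000 10.0000 -10.0000 6.0000]
Step 7: x=[3.0000 7.0000 14.0000 16.0000] v=[0.0000 -6.0000 10.0000 -4.0000]
Max displacement = 3.0000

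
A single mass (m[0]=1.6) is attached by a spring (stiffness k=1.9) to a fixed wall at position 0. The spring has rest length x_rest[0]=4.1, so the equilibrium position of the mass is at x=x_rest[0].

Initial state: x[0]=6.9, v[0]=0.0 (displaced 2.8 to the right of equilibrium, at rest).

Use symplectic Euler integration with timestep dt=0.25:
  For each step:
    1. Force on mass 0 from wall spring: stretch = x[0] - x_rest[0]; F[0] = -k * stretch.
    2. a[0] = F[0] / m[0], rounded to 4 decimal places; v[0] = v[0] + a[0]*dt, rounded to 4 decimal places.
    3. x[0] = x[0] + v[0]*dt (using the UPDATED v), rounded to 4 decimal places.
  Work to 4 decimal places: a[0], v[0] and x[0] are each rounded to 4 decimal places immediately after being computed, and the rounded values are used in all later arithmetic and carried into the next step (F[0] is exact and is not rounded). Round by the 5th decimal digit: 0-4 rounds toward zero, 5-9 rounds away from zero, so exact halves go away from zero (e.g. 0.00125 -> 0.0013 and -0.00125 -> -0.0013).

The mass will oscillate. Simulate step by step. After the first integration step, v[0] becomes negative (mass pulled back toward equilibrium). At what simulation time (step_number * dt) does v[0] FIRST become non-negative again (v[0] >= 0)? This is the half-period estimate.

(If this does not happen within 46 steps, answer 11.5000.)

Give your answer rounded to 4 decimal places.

Answer: 3.0000

Derivation:
Step 0: x=[6.9000] v=[0.0000]
Step 1: x=[6.6922] v=[-0.8313]
Step 2: x=[6.2920] v=[-1.6009]
Step 3: x=[5.7291] v=[-2.2517]
Step 4: x=[5.0453] v=[-2.7354]
Step 5: x=[4.2913] v=[-3.0160]
Step 6: x=[3.5231] v=[-3.0728]
Step 7: x=[2.7977] v=[-2.9015]
Step 8: x=[2.1690] v=[-2.5149]
Step 9: x=[1.6836] v=[-1.9416]
Step 10: x=[1.3776] v=[-1.2242]
Step 11: x=[1.2736] v=[-0.4160]
Step 12: x=[1.3794] v=[0.4231]
First v>=0 after going negative at step 12, time=3.0000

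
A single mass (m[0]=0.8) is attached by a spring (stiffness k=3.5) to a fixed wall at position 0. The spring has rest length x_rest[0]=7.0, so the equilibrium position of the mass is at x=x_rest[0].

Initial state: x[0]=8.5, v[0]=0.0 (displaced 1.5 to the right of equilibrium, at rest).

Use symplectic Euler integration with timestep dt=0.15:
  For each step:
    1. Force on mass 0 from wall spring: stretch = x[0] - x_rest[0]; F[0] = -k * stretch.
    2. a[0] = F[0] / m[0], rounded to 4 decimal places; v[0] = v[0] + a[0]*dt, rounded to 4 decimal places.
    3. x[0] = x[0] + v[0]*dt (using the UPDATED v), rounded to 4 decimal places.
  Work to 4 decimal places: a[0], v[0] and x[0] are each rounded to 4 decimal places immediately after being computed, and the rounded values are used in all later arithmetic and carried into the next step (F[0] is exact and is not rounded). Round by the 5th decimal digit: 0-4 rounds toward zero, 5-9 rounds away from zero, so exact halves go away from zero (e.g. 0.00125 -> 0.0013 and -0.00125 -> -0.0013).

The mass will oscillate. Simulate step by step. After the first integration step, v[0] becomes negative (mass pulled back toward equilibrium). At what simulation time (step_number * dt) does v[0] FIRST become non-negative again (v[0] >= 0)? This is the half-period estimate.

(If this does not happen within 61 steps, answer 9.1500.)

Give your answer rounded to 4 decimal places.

Answer: 1.5000

Derivation:
Step 0: x=[8.5000] v=[0.0000]
Step 1: x=[8.3523] v=[-0.9844]
Step 2: x=[8.0715] v=[-1.8718]
Step 3: x=[7.6853] v=[-2.5750]
Step 4: x=[7.2316] v=[-3.0247]
Step 5: x=[6.7551] v=[-3.1767]
Step 6: x=[6.3027] v=[-3.0160]
Step 7: x=[5.9189] v=[-2.5584]
Step 8: x=[5.6416] v=[-1.8489]
Step 9: x=[5.4980] v=[-0.9575]
Step 10: x=[5.5022] v=[0.0282]
First v>=0 after going negative at step 10, time=1.5000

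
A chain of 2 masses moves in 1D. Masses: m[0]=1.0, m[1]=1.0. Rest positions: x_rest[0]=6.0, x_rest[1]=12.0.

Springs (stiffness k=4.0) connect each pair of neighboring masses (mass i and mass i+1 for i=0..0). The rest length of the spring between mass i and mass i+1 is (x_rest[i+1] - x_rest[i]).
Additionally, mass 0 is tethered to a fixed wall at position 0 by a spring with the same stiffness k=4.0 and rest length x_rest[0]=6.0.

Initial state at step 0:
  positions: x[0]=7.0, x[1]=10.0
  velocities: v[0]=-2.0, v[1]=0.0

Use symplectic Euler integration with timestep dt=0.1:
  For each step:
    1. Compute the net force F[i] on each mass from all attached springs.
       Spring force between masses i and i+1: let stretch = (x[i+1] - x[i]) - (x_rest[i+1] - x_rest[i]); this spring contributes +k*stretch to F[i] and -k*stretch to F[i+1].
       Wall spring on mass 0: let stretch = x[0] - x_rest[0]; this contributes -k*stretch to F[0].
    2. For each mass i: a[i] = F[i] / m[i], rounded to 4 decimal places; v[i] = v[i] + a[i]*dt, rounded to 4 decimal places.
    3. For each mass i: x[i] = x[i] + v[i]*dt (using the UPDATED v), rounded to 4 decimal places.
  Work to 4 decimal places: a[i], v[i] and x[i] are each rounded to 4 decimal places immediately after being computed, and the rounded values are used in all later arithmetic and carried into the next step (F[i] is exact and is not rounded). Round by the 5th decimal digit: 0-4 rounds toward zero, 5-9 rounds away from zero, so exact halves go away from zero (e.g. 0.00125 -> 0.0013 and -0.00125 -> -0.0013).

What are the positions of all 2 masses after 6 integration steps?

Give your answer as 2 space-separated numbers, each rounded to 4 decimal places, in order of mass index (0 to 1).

Step 0: x=[7.0000 10.0000] v=[-2.0000 0.0000]
Step 1: x=[6.6400 10.1200] v=[-3.6000 1.2000]
Step 2: x=[6.1536 10.3408] v=[-4.8640 2.2080]
Step 3: x=[5.5885 10.6341] v=[-5.6506 2.9331]
Step 4: x=[5.0017 10.9656] v=[-5.8678 3.3149]
Step 5: x=[4.4534 11.2985] v=[-5.4829 3.3293]
Step 6: x=[4.0008 11.5976] v=[-4.5262 2.9913]

Answer: 4.0008 11.5976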